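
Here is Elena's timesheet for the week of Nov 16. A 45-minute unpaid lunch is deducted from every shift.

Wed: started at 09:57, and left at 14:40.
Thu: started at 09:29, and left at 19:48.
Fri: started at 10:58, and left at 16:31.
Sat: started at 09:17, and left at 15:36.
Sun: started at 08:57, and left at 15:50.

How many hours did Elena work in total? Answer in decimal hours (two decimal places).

30.03 hours

Wed: 09:57–14:40 = 4 h 43 min; less 45 min break → 3 h 58 min
Thu: 09:29–19:48 = 10 h 19 min; less 45 min break → 9 h 34 min
Fri: 10:58–16:31 = 5 h 33 min; less 45 min break → 4 h 48 min
Sat: 09:17–15:36 = 6 h 19 min; less 45 min break → 5 h 34 min
Sun: 08:57–15:50 = 6 h 53 min; less 45 min break → 6 h 8 min
Total: 3 h 58 min + 9 h 34 min + 4 h 48 min + 5 h 34 min + 6 h 8 min = 30 h 2 min.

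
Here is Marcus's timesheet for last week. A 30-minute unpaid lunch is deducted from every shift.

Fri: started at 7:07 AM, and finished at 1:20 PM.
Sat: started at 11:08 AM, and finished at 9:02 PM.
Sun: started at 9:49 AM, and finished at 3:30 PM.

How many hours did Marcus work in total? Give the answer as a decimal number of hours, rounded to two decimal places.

Fri: 7:07 AM–1:20 PM = 6 h 13 min; less 30 min break → 5 h 43 min
Sat: 11:08 AM–9:02 PM = 9 h 54 min; less 30 min break → 9 h 24 min
Sun: 9:49 AM–3:30 PM = 5 h 41 min; less 30 min break → 5 h 11 min
Total: 5 h 43 min + 9 h 24 min + 5 h 11 min = 20 h 18 min.

20.30 hours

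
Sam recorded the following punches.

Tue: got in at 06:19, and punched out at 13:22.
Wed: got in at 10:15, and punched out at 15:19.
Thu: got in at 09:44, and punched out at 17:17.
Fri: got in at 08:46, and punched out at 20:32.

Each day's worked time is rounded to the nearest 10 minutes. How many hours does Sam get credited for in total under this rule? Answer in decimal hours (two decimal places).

31.33 hours

Tue: 06:19–13:22 = 7 h 3 min → rounds to 7 h 0 min
Wed: 10:15–15:19 = 5 h 4 min → rounds to 5 h 0 min
Thu: 09:44–17:17 = 7 h 33 min → rounds to 7 h 30 min
Fri: 08:46–20:32 = 11 h 46 min → rounds to 11 h 50 min
Total credited: 31 h 20 min.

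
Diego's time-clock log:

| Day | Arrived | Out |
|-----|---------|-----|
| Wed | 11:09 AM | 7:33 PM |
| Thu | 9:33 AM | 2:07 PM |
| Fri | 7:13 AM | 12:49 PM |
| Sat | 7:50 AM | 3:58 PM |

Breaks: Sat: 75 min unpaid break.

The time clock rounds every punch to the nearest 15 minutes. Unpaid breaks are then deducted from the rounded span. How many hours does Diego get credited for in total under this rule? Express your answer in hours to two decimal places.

Wed: in 11:09 AM→11:15 AM, out 7:33 PM→7:30 PM; 8 h 15 min
Thu: in 9:33 AM→9:30 AM, out 2:07 PM→2:00 PM; 4 h 30 min
Fri: in 7:13 AM→7:15 AM, out 12:49 PM→12:45 PM; 5 h 30 min
Sat: in 7:50 AM→7:45 AM, out 3:58 PM→4:00 PM; 8 h 15 min − 75 min = 7 h 0 min
Total credited: 25 h 15 min.

25.25 hours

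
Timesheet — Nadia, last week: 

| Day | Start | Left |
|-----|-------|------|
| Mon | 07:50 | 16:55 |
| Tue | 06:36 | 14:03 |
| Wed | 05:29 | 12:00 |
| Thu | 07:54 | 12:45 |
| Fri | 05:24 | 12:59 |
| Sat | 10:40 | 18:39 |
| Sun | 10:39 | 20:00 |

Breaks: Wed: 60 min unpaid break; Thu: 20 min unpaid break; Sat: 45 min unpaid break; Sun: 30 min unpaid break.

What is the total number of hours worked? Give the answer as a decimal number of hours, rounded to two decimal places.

Mon: 07:50–16:55 = 9 h 5 min
Tue: 06:36–14:03 = 7 h 27 min
Wed: 05:29–12:00 = 6 h 31 min; less 60 min break → 5 h 31 min
Thu: 07:54–12:45 = 4 h 51 min; less 20 min break → 4 h 31 min
Fri: 05:24–12:59 = 7 h 35 min
Sat: 10:40–18:39 = 7 h 59 min; less 45 min break → 7 h 14 min
Sun: 10:39–20:00 = 9 h 21 min; less 30 min break → 8 h 51 min
Total: 9 h 5 min + 7 h 27 min + 5 h 31 min + 4 h 31 min + 7 h 35 min + 7 h 14 min + 8 h 51 min = 50 h 14 min.

50.23 hours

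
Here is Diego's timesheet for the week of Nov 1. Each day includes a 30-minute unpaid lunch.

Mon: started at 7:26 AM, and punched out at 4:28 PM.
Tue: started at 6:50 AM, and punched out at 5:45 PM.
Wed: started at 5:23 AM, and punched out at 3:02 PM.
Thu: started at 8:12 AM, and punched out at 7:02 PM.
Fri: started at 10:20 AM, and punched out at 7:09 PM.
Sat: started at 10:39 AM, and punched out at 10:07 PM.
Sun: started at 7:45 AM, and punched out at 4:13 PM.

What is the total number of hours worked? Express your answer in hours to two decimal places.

65.68 hours

Mon: 7:26 AM–4:28 PM = 9 h 2 min; less 30 min break → 8 h 32 min
Tue: 6:50 AM–5:45 PM = 10 h 55 min; less 30 min break → 10 h 25 min
Wed: 5:23 AM–3:02 PM = 9 h 39 min; less 30 min break → 9 h 9 min
Thu: 8:12 AM–7:02 PM = 10 h 50 min; less 30 min break → 10 h 20 min
Fri: 10:20 AM–7:09 PM = 8 h 49 min; less 30 min break → 8 h 19 min
Sat: 10:39 AM–10:07 PM = 11 h 28 min; less 30 min break → 10 h 58 min
Sun: 7:45 AM–4:13 PM = 8 h 28 min; less 30 min break → 7 h 58 min
Total: 8 h 32 min + 10 h 25 min + 9 h 9 min + 10 h 20 min + 8 h 19 min + 10 h 58 min + 7 h 58 min = 65 h 41 min.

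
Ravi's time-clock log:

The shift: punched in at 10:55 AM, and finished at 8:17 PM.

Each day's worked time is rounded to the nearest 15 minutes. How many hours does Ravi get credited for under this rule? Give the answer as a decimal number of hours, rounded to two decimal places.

9.25 hours

The shift: 10:55 AM–8:17 PM = 9 h 22 min → rounds to 9 h 15 min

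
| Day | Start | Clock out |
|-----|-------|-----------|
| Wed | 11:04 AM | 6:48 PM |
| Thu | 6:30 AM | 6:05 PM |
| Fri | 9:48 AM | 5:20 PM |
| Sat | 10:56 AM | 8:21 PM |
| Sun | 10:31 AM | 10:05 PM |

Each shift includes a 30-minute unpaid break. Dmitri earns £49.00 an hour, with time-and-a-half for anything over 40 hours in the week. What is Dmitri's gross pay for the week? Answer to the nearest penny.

Wed: 11:04 AM–6:48 PM = 7 h 44 min; less 30 min break → 7 h 14 min
Thu: 6:30 AM–6:05 PM = 11 h 35 min; less 30 min break → 11 h 5 min
Fri: 9:48 AM–5:20 PM = 7 h 32 min; less 30 min break → 7 h 2 min
Sat: 10:56 AM–8:21 PM = 9 h 25 min; less 30 min break → 8 h 55 min
Sun: 10:31 AM–10:05 PM = 11 h 34 min; less 30 min break → 11 h 4 min
Total worked: 45 h 20 min = 2720 min.
Regular 40 h 0 min = 2400 min at £49.00/h; overtime 5 h 20 min = 320 min at £73.50/h.
Pay = (2400 × £49.00 + 320 × £73.50) ÷ 60 = £2352.00.

£2352.00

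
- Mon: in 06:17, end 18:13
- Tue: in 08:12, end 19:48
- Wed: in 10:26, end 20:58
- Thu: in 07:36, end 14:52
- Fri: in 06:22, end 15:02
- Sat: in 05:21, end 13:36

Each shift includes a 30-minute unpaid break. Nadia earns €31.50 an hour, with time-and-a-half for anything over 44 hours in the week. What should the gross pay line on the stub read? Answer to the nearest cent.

€1917.56

Mon: 06:17–18:13 = 11 h 56 min; less 30 min break → 11 h 26 min
Tue: 08:12–19:48 = 11 h 36 min; less 30 min break → 11 h 6 min
Wed: 10:26–20:58 = 10 h 32 min; less 30 min break → 10 h 2 min
Thu: 07:36–14:52 = 7 h 16 min; less 30 min break → 6 h 46 min
Fri: 06:22–15:02 = 8 h 40 min; less 30 min break → 8 h 10 min
Sat: 05:21–13:36 = 8 h 15 min; less 30 min break → 7 h 45 min
Total worked: 55 h 15 min = 3315 min.
Regular 44 h 0 min = 2640 min at €31.50/h; overtime 11 h 15 min = 675 min at €47.25/h.
Pay = (2640 × €31.50 + 675 × €47.25) ÷ 60 = €1917.56.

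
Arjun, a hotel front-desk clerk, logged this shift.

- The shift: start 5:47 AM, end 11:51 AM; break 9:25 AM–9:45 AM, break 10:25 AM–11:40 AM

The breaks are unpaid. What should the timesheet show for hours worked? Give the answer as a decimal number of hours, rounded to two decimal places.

The shift: 5:47 AM–11:51 AM = 6 h 4 min; less 95 min break → 4 h 29 min

4.48 hours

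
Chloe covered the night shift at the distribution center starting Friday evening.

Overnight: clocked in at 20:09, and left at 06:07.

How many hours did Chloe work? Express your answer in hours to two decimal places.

Overnight: 20:09 → midnight = 3 h 51 min; midnight → 06:07 = 6 h 7 min; span 9 h 58 min

9.97 hours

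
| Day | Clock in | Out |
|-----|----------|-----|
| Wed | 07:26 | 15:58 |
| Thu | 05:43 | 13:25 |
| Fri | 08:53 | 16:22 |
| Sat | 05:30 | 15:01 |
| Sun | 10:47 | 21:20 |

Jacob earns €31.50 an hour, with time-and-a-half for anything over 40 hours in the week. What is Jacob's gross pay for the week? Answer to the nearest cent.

€1438.76

Wed: 07:26–15:58 = 8 h 32 min
Thu: 05:43–13:25 = 7 h 42 min
Fri: 08:53–16:22 = 7 h 29 min
Sat: 05:30–15:01 = 9 h 31 min
Sun: 10:47–21:20 = 10 h 33 min
Total worked: 43 h 47 min = 2627 min.
Regular 40 h 0 min = 2400 min at €31.50/h; overtime 3 h 47 min = 227 min at €47.25/h.
Pay = (2400 × €31.50 + 227 × €47.25) ÷ 60 = €1438.76.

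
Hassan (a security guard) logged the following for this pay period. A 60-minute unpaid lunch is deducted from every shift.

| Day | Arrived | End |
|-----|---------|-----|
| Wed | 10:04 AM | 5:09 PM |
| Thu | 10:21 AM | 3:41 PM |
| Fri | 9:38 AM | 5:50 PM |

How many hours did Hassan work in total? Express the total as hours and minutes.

17 h 37 min

Wed: 10:04 AM–5:09 PM = 7 h 5 min; less 60 min break → 6 h 5 min
Thu: 10:21 AM–3:41 PM = 5 h 20 min; less 60 min break → 4 h 20 min
Fri: 9:38 AM–5:50 PM = 8 h 12 min; less 60 min break → 7 h 12 min
Total: 6 h 5 min + 4 h 20 min + 7 h 12 min = 17 h 37 min.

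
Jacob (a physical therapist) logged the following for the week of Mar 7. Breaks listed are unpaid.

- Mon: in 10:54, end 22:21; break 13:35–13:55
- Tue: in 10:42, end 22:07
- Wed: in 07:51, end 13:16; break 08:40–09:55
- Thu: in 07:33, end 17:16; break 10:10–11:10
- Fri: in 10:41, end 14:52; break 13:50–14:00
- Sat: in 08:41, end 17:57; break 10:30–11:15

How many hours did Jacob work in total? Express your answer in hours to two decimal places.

Mon: 10:54–22:21 = 11 h 27 min; less 20 min break → 11 h 7 min
Tue: 10:42–22:07 = 11 h 25 min
Wed: 07:51–13:16 = 5 h 25 min; less 75 min break → 4 h 10 min
Thu: 07:33–17:16 = 9 h 43 min; less 60 min break → 8 h 43 min
Fri: 10:41–14:52 = 4 h 11 min; less 10 min break → 4 h 1 min
Sat: 08:41–17:57 = 9 h 16 min; less 45 min break → 8 h 31 min
Total: 11 h 7 min + 11 h 25 min + 4 h 10 min + 8 h 43 min + 4 h 1 min + 8 h 31 min = 47 h 57 min.

47.95 hours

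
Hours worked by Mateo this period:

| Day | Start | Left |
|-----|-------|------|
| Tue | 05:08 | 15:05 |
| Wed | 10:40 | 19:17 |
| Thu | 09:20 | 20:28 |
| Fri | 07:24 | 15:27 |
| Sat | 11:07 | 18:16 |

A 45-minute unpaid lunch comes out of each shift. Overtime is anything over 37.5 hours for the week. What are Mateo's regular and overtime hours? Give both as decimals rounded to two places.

Regular 37.50 hours, overtime 3.65 hours

Tue: 05:08–15:05 = 9 h 57 min; less 45 min break → 9 h 12 min
Wed: 10:40–19:17 = 8 h 37 min; less 45 min break → 7 h 52 min
Thu: 09:20–20:28 = 11 h 8 min; less 45 min break → 10 h 23 min
Fri: 07:24–15:27 = 8 h 3 min; less 45 min break → 7 h 18 min
Sat: 11:07–18:16 = 7 h 9 min; less 45 min break → 6 h 24 min
Total worked: 41 h 9 min = 41.15 h.
Threshold 37.5 h → overtime 3 h 39 min, regular 37 h 30 min.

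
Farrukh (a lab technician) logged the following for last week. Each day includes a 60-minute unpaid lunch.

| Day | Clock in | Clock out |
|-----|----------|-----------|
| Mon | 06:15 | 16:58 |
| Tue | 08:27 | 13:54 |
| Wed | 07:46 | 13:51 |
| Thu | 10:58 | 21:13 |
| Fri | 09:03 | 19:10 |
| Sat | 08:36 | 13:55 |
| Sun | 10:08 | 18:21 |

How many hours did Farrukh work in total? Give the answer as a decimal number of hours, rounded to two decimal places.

Mon: 06:15–16:58 = 10 h 43 min; less 60 min break → 9 h 43 min
Tue: 08:27–13:54 = 5 h 27 min; less 60 min break → 4 h 27 min
Wed: 07:46–13:51 = 6 h 5 min; less 60 min break → 5 h 5 min
Thu: 10:58–21:13 = 10 h 15 min; less 60 min break → 9 h 15 min
Fri: 09:03–19:10 = 10 h 7 min; less 60 min break → 9 h 7 min
Sat: 08:36–13:55 = 5 h 19 min; less 60 min break → 4 h 19 min
Sun: 10:08–18:21 = 8 h 13 min; less 60 min break → 7 h 13 min
Total: 9 h 43 min + 4 h 27 min + 5 h 5 min + 9 h 15 min + 9 h 7 min + 4 h 19 min + 7 h 13 min = 49 h 9 min.

49.15 hours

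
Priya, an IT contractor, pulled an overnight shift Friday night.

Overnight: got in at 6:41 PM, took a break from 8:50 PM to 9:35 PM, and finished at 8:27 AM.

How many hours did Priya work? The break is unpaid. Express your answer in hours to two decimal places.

13.02 hours

Overnight: 6:41 PM → midnight = 5 h 19 min; midnight → 8:27 AM = 8 h 27 min; span 13 h 46 min; less 45 min break → 13 h 1 min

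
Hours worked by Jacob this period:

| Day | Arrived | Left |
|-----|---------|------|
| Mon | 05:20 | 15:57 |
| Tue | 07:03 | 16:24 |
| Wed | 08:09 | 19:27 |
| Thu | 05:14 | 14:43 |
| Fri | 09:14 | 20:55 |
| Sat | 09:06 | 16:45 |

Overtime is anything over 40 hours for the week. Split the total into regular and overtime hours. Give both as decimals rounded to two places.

Mon: 05:20–15:57 = 10 h 37 min
Tue: 07:03–16:24 = 9 h 21 min
Wed: 08:09–19:27 = 11 h 18 min
Thu: 05:14–14:43 = 9 h 29 min
Fri: 09:14–20:55 = 11 h 41 min
Sat: 09:06–16:45 = 7 h 39 min
Total worked: 60 h 5 min = 60.08 h.
Threshold 40 h → overtime 20 h 5 min, regular 40 h 0 min.

Regular 40.00 hours, overtime 20.08 hours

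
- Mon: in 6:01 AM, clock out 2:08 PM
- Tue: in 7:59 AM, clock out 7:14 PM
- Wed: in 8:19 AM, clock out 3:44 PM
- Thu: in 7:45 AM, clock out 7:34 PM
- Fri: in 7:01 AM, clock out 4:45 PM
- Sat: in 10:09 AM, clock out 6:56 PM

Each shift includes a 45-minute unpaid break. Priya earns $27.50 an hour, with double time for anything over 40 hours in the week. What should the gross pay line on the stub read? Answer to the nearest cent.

Mon: 6:01 AM–2:08 PM = 8 h 7 min; less 45 min break → 7 h 22 min
Tue: 7:59 AM–7:14 PM = 11 h 15 min; less 45 min break → 10 h 30 min
Wed: 8:19 AM–3:44 PM = 7 h 25 min; less 45 min break → 6 h 40 min
Thu: 7:45 AM–7:34 PM = 11 h 49 min; less 45 min break → 11 h 4 min
Fri: 7:01 AM–4:45 PM = 9 h 44 min; less 45 min break → 8 h 59 min
Sat: 10:09 AM–6:56 PM = 8 h 47 min; less 45 min break → 8 h 2 min
Total worked: 52 h 37 min = 3157 min.
Regular 40 h 0 min = 2400 min at $27.50/h; overtime 12 h 37 min = 757 min at $55.00/h.
Pay = (2400 × $27.50 + 757 × $55.00) ÷ 60 = $1793.92.

$1793.92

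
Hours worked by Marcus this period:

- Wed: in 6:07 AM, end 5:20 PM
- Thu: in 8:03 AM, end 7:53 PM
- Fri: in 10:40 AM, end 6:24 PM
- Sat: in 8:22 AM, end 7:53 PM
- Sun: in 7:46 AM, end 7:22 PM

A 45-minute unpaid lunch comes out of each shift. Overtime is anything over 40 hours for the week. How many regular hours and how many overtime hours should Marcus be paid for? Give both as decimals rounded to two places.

Regular 40.00 hours, overtime 10.15 hours

Wed: 6:07 AM–5:20 PM = 11 h 13 min; less 45 min break → 10 h 28 min
Thu: 8:03 AM–7:53 PM = 11 h 50 min; less 45 min break → 11 h 5 min
Fri: 10:40 AM–6:24 PM = 7 h 44 min; less 45 min break → 6 h 59 min
Sat: 8:22 AM–7:53 PM = 11 h 31 min; less 45 min break → 10 h 46 min
Sun: 7:46 AM–7:22 PM = 11 h 36 min; less 45 min break → 10 h 51 min
Total worked: 50 h 9 min = 50.15 h.
Threshold 40 h → overtime 10 h 9 min, regular 40 h 0 min.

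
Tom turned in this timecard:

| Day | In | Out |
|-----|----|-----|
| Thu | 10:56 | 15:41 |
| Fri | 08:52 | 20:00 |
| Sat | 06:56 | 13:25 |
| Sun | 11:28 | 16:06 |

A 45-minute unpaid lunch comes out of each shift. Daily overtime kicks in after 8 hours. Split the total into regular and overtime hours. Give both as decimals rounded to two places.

Regular 21.62 hours, overtime 2.38 hours

Thu: 10:56–15:41 = 4 h 45 min; less 45 min break → 4 h 0 min
Fri: 08:52–20:00 = 11 h 8 min; less 45 min break → 10 h 23 min
Sat: 06:56–13:25 = 6 h 29 min; less 45 min break → 5 h 44 min
Sun: 11:28–16:06 = 4 h 38 min; less 45 min break → 3 h 53 min
Thu reg 4 h 0 min / OT 0 h 0 min; Fri reg 8 h 0 min / OT 2 h 23 min; Sat reg 5 h 44 min / OT 0 h 0 min; Sun reg 3 h 53 min / OT 0 h 0 min.
Totals: regular 21 h 37 min, overtime 2 h 23 min.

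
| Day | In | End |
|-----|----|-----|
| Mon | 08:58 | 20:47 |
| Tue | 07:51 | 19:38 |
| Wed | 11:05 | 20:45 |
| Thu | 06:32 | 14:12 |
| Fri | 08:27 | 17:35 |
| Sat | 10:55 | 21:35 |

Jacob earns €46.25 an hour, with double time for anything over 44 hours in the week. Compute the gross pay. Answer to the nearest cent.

Mon: 08:58–20:47 = 11 h 49 min
Tue: 07:51–19:38 = 11 h 47 min
Wed: 11:05–20:45 = 9 h 40 min
Thu: 06:32–14:12 = 7 h 40 min
Fri: 08:27–17:35 = 9 h 8 min
Sat: 10:55–21:35 = 10 h 40 min
Total worked: 60 h 44 min = 3644 min.
Regular 44 h 0 min = 2640 min at €46.25/h; overtime 16 h 44 min = 1004 min at €92.50/h.
Pay = (2640 × €46.25 + 1004 × €92.50) ÷ 60 = €3582.83.

€3582.83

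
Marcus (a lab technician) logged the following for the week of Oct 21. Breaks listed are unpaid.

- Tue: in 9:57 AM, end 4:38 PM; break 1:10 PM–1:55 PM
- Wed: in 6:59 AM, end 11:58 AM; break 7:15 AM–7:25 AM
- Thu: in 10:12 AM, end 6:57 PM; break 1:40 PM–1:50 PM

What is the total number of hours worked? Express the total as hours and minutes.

Tue: 9:57 AM–4:38 PM = 6 h 41 min; less 45 min break → 5 h 56 min
Wed: 6:59 AM–11:58 AM = 4 h 59 min; less 10 min break → 4 h 49 min
Thu: 10:12 AM–6:57 PM = 8 h 45 min; less 10 min break → 8 h 35 min
Total: 5 h 56 min + 4 h 49 min + 8 h 35 min = 19 h 20 min.

19 h 20 min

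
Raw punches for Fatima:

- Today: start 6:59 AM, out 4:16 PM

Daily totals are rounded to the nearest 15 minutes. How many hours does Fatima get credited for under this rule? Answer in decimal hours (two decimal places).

9.25 hours

Today: 6:59 AM–4:16 PM = 9 h 17 min → rounds to 9 h 15 min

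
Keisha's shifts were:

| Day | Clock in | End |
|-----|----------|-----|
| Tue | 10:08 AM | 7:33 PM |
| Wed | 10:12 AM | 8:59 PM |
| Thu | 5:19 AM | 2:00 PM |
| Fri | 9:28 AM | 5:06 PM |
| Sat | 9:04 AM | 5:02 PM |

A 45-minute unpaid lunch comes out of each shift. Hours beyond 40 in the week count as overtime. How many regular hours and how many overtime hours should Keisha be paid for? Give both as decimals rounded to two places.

Regular 40.00 hours, overtime 0.73 hours

Tue: 10:08 AM–7:33 PM = 9 h 25 min; less 45 min break → 8 h 40 min
Wed: 10:12 AM–8:59 PM = 10 h 47 min; less 45 min break → 10 h 2 min
Thu: 5:19 AM–2:00 PM = 8 h 41 min; less 45 min break → 7 h 56 min
Fri: 9:28 AM–5:06 PM = 7 h 38 min; less 45 min break → 6 h 53 min
Sat: 9:04 AM–5:02 PM = 7 h 58 min; less 45 min break → 7 h 13 min
Total worked: 40 h 44 min = 40.73 h.
Threshold 40 h → overtime 0 h 44 min, regular 40 h 0 min.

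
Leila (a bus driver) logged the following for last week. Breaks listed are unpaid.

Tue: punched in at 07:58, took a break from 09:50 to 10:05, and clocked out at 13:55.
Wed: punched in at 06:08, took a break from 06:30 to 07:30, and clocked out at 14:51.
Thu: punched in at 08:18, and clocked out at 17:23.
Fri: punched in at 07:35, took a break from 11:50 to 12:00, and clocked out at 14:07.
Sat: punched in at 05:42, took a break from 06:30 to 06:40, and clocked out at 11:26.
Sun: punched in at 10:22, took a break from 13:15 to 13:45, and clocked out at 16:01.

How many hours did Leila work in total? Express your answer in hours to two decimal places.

39.58 hours

Tue: 07:58–13:55 = 5 h 57 min; less 15 min break → 5 h 42 min
Wed: 06:08–14:51 = 8 h 43 min; less 60 min break → 7 h 43 min
Thu: 08:18–17:23 = 9 h 5 min
Fri: 07:35–14:07 = 6 h 32 min; less 10 min break → 6 h 22 min
Sat: 05:42–11:26 = 5 h 44 min; less 10 min break → 5 h 34 min
Sun: 10:22–16:01 = 5 h 39 min; less 30 min break → 5 h 9 min
Total: 5 h 42 min + 7 h 43 min + 9 h 5 min + 6 h 22 min + 5 h 34 min + 5 h 9 min = 39 h 35 min.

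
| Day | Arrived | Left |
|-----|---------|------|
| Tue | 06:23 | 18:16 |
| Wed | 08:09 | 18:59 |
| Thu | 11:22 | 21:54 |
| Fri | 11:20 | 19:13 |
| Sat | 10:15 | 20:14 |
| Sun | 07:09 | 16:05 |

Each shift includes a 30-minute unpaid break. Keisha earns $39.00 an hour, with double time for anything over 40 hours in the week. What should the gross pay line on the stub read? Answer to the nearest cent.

Tue: 06:23–18:16 = 11 h 53 min; less 30 min break → 11 h 23 min
Wed: 08:09–18:59 = 10 h 50 min; less 30 min break → 10 h 20 min
Thu: 11:22–21:54 = 10 h 32 min; less 30 min break → 10 h 2 min
Fri: 11:20–19:13 = 7 h 53 min; less 30 min break → 7 h 23 min
Sat: 10:15–20:14 = 9 h 59 min; less 30 min break → 9 h 29 min
Sun: 07:09–16:05 = 8 h 56 min; less 30 min break → 8 h 26 min
Total worked: 57 h 3 min = 3423 min.
Regular 40 h 0 min = 2400 min at $39.00/h; overtime 17 h 3 min = 1023 min at $78.00/h.
Pay = (2400 × $39.00 + 1023 × $78.00) ÷ 60 = $2889.90.

$2889.90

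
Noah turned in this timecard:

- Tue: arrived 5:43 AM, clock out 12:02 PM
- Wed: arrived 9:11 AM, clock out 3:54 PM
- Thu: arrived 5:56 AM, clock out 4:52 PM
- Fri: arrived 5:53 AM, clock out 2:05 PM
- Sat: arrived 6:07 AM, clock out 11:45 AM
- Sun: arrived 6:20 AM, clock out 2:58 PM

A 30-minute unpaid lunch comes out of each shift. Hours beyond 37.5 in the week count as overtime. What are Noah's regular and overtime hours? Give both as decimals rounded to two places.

Regular 37.50 hours, overtime 5.93 hours

Tue: 5:43 AM–12:02 PM = 6 h 19 min; less 30 min break → 5 h 49 min
Wed: 9:11 AM–3:54 PM = 6 h 43 min; less 30 min break → 6 h 13 min
Thu: 5:56 AM–4:52 PM = 10 h 56 min; less 30 min break → 10 h 26 min
Fri: 5:53 AM–2:05 PM = 8 h 12 min; less 30 min break → 7 h 42 min
Sat: 6:07 AM–11:45 AM = 5 h 38 min; less 30 min break → 5 h 8 min
Sun: 6:20 AM–2:58 PM = 8 h 38 min; less 30 min break → 8 h 8 min
Total worked: 43 h 26 min = 43.43 h.
Threshold 37.5 h → overtime 5 h 56 min, regular 37 h 30 min.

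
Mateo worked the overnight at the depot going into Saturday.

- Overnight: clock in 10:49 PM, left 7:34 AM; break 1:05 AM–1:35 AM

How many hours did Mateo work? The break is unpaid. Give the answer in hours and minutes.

8 h 15 min

Overnight: 10:49 PM → midnight = 1 h 11 min; midnight → 7:34 AM = 7 h 34 min; span 8 h 45 min; less 30 min break → 8 h 15 min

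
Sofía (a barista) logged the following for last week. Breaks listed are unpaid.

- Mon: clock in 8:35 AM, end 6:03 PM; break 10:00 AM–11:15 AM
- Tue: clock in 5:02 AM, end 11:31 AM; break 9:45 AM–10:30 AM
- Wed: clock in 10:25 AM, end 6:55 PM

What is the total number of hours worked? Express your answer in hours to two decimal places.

Mon: 8:35 AM–6:03 PM = 9 h 28 min; less 75 min break → 8 h 13 min
Tue: 5:02 AM–11:31 AM = 6 h 29 min; less 45 min break → 5 h 44 min
Wed: 10:25 AM–6:55 PM = 8 h 30 min
Total: 8 h 13 min + 5 h 44 min + 8 h 30 min = 22 h 27 min.

22.45 hours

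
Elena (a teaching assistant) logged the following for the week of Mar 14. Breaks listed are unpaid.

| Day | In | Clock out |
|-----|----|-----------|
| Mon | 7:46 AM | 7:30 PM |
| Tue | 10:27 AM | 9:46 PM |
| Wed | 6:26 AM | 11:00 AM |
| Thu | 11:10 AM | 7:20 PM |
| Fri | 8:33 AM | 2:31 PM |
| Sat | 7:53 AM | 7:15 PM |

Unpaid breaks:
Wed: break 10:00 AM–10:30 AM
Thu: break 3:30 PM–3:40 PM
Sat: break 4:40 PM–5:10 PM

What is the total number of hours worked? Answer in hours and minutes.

Mon: 7:46 AM–7:30 PM = 11 h 44 min
Tue: 10:27 AM–9:46 PM = 11 h 19 min
Wed: 6:26 AM–11:00 AM = 4 h 34 min; less 30 min break → 4 h 4 min
Thu: 11:10 AM–7:20 PM = 8 h 10 min; less 10 min break → 8 h 0 min
Fri: 8:33 AM–2:31 PM = 5 h 58 min
Sat: 7:53 AM–7:15 PM = 11 h 22 min; less 30 min break → 10 h 52 min
Total: 11 h 44 min + 11 h 19 min + 4 h 4 min + 8 h 0 min + 5 h 58 min + 10 h 52 min = 51 h 57 min.

51 h 57 min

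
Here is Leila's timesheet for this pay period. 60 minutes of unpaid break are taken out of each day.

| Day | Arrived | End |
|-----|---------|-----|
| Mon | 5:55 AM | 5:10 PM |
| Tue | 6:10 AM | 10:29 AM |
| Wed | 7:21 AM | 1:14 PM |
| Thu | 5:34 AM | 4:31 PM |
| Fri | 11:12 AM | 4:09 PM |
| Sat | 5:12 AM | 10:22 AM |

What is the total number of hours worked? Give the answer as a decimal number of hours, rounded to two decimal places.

Mon: 5:55 AM–5:10 PM = 11 h 15 min; less 60 min break → 10 h 15 min
Tue: 6:10 AM–10:29 AM = 4 h 19 min; less 60 min break → 3 h 19 min
Wed: 7:21 AM–1:14 PM = 5 h 53 min; less 60 min break → 4 h 53 min
Thu: 5:34 AM–4:31 PM = 10 h 57 min; less 60 min break → 9 h 57 min
Fri: 11:12 AM–4:09 PM = 4 h 57 min; less 60 min break → 3 h 57 min
Sat: 5:12 AM–10:22 AM = 5 h 10 min; less 60 min break → 4 h 10 min
Total: 10 h 15 min + 3 h 19 min + 4 h 53 min + 9 h 57 min + 3 h 57 min + 4 h 10 min = 36 h 31 min.

36.52 hours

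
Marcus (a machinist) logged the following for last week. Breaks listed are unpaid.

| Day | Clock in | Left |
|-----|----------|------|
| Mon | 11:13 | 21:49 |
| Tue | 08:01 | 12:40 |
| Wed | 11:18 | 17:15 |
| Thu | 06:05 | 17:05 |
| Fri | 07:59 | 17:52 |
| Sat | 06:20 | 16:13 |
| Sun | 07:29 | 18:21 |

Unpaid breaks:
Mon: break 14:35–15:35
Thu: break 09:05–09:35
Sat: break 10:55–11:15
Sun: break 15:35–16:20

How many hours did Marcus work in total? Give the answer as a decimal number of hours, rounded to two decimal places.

60.25 hours

Mon: 11:13–21:49 = 10 h 36 min; less 60 min break → 9 h 36 min
Tue: 08:01–12:40 = 4 h 39 min
Wed: 11:18–17:15 = 5 h 57 min
Thu: 06:05–17:05 = 11 h 0 min; less 30 min break → 10 h 30 min
Fri: 07:59–17:52 = 9 h 53 min
Sat: 06:20–16:13 = 9 h 53 min; less 20 min break → 9 h 33 min
Sun: 07:29–18:21 = 10 h 52 min; less 45 min break → 10 h 7 min
Total: 9 h 36 min + 4 h 39 min + 5 h 57 min + 10 h 30 min + 9 h 53 min + 9 h 33 min + 10 h 7 min = 60 h 15 min.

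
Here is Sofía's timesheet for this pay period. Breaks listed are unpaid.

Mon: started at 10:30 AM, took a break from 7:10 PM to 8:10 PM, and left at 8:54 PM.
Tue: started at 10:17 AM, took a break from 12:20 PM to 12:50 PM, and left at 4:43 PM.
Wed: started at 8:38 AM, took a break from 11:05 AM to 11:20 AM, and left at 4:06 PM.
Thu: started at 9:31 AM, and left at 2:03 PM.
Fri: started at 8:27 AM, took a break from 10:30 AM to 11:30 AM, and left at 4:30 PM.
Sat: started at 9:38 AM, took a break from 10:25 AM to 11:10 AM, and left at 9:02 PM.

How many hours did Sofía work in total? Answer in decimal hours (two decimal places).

44.78 hours

Mon: 10:30 AM–8:54 PM = 10 h 24 min; less 60 min break → 9 h 24 min
Tue: 10:17 AM–4:43 PM = 6 h 26 min; less 30 min break → 5 h 56 min
Wed: 8:38 AM–4:06 PM = 7 h 28 min; less 15 min break → 7 h 13 min
Thu: 9:31 AM–2:03 PM = 4 h 32 min
Fri: 8:27 AM–4:30 PM = 8 h 3 min; less 60 min break → 7 h 3 min
Sat: 9:38 AM–9:02 PM = 11 h 24 min; less 45 min break → 10 h 39 min
Total: 9 h 24 min + 5 h 56 min + 7 h 13 min + 4 h 32 min + 7 h 3 min + 10 h 39 min = 44 h 47 min.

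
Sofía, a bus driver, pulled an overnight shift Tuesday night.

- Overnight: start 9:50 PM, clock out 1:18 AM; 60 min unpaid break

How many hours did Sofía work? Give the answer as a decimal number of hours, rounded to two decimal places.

2.47 hours

Overnight: 9:50 PM → midnight = 2 h 10 min; midnight → 1:18 AM = 1 h 18 min; span 3 h 28 min; less 60 min break → 2 h 28 min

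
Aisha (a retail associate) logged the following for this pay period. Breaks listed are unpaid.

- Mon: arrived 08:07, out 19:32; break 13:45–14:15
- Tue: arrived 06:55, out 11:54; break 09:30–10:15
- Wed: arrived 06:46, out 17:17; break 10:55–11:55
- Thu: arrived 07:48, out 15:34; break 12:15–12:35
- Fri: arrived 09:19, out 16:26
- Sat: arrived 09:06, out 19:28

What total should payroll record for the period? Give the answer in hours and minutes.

49 h 35 min

Mon: 08:07–19:32 = 11 h 25 min; less 30 min break → 10 h 55 min
Tue: 06:55–11:54 = 4 h 59 min; less 45 min break → 4 h 14 min
Wed: 06:46–17:17 = 10 h 31 min; less 60 min break → 9 h 31 min
Thu: 07:48–15:34 = 7 h 46 min; less 20 min break → 7 h 26 min
Fri: 09:19–16:26 = 7 h 7 min
Sat: 09:06–19:28 = 10 h 22 min
Total: 10 h 55 min + 4 h 14 min + 9 h 31 min + 7 h 26 min + 7 h 7 min + 10 h 22 min = 49 h 35 min.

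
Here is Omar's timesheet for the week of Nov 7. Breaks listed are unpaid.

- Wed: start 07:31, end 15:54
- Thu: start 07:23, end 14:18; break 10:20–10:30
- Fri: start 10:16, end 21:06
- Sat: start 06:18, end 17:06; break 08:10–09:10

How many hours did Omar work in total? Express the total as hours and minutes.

Wed: 07:31–15:54 = 8 h 23 min
Thu: 07:23–14:18 = 6 h 55 min; less 10 min break → 6 h 45 min
Fri: 10:16–21:06 = 10 h 50 min
Sat: 06:18–17:06 = 10 h 48 min; less 60 min break → 9 h 48 min
Total: 8 h 23 min + 6 h 45 min + 10 h 50 min + 9 h 48 min = 35 h 46 min.

35 h 46 min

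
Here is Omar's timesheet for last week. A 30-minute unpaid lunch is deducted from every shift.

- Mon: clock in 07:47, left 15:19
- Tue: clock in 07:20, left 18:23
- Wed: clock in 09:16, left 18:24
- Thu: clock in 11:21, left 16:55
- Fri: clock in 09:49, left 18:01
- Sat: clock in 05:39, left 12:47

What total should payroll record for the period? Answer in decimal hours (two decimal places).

45.62 hours

Mon: 07:47–15:19 = 7 h 32 min; less 30 min break → 7 h 2 min
Tue: 07:20–18:23 = 11 h 3 min; less 30 min break → 10 h 33 min
Wed: 09:16–18:24 = 9 h 8 min; less 30 min break → 8 h 38 min
Thu: 11:21–16:55 = 5 h 34 min; less 30 min break → 5 h 4 min
Fri: 09:49–18:01 = 8 h 12 min; less 30 min break → 7 h 42 min
Sat: 05:39–12:47 = 7 h 8 min; less 30 min break → 6 h 38 min
Total: 7 h 2 min + 10 h 33 min + 8 h 38 min + 5 h 4 min + 7 h 42 min + 6 h 38 min = 45 h 37 min.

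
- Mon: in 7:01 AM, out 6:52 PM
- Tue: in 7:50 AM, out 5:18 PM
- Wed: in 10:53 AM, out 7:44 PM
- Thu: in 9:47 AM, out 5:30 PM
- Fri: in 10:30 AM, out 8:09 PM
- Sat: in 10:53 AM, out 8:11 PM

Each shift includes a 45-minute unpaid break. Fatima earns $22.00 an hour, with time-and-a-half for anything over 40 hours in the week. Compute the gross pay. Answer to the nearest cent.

$1287.00

Mon: 7:01 AM–6:52 PM = 11 h 51 min; less 45 min break → 11 h 6 min
Tue: 7:50 AM–5:18 PM = 9 h 28 min; less 45 min break → 8 h 43 min
Wed: 10:53 AM–7:44 PM = 8 h 51 min; less 45 min break → 8 h 6 min
Thu: 9:47 AM–5:30 PM = 7 h 43 min; less 45 min break → 6 h 58 min
Fri: 10:30 AM–8:09 PM = 9 h 39 min; less 45 min break → 8 h 54 min
Sat: 10:53 AM–8:11 PM = 9 h 18 min; less 45 min break → 8 h 33 min
Total worked: 52 h 20 min = 3140 min.
Regular 40 h 0 min = 2400 min at $22.00/h; overtime 12 h 20 min = 740 min at $33.00/h.
Pay = (2400 × $22.00 + 740 × $33.00) ÷ 60 = $1287.00.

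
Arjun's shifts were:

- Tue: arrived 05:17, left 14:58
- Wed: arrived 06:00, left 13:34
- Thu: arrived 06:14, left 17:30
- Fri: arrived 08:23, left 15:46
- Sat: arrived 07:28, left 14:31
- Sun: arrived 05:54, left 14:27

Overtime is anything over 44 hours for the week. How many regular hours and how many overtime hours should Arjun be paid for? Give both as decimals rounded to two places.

Tue: 05:17–14:58 = 9 h 41 min
Wed: 06:00–13:34 = 7 h 34 min
Thu: 06:14–17:30 = 11 h 16 min
Fri: 08:23–15:46 = 7 h 23 min
Sat: 07:28–14:31 = 7 h 3 min
Sun: 05:54–14:27 = 8 h 33 min
Total worked: 51 h 30 min = 51.50 h.
Threshold 44 h → overtime 7 h 30 min, regular 44 h 0 min.

Regular 44.00 hours, overtime 7.50 hours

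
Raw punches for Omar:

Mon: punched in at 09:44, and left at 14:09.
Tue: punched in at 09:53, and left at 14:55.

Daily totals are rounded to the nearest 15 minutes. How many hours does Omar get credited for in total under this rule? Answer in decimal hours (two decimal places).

9.50 hours

Mon: 09:44–14:09 = 4 h 25 min → rounds to 4 h 30 min
Tue: 09:53–14:55 = 5 h 2 min → rounds to 5 h 0 min
Total credited: 9 h 30 min.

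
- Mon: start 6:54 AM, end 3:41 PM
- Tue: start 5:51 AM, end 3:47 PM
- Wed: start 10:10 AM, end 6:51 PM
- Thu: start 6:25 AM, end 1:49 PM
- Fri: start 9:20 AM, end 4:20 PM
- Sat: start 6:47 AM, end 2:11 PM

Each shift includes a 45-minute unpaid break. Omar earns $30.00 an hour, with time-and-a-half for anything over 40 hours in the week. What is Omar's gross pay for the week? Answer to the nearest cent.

Mon: 6:54 AM–3:41 PM = 8 h 47 min; less 45 min break → 8 h 2 min
Tue: 5:51 AM–3:47 PM = 9 h 56 min; less 45 min break → 9 h 11 min
Wed: 10:10 AM–6:51 PM = 8 h 41 min; less 45 min break → 7 h 56 min
Thu: 6:25 AM–1:49 PM = 7 h 24 min; less 45 min break → 6 h 39 min
Fri: 9:20 AM–4:20 PM = 7 h 0 min; less 45 min break → 6 h 15 min
Sat: 6:47 AM–2:11 PM = 7 h 24 min; less 45 min break → 6 h 39 min
Total worked: 44 h 42 min = 2682 min.
Regular 40 h 0 min = 2400 min at $30.00/h; overtime 4 h 42 min = 282 min at $45.00/h.
Pay = (2400 × $30.00 + 282 × $45.00) ÷ 60 = $1411.50.

$1411.50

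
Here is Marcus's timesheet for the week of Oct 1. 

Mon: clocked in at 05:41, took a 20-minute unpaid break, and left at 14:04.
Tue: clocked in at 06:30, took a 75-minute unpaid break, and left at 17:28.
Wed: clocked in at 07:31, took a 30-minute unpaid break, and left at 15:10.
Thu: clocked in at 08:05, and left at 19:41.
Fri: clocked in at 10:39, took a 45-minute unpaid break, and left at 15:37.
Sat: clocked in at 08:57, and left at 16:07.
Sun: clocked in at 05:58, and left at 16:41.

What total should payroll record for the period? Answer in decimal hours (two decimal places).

58.62 hours

Mon: 05:41–14:04 = 8 h 23 min; less 20 min break → 8 h 3 min
Tue: 06:30–17:28 = 10 h 58 min; less 75 min break → 9 h 43 min
Wed: 07:31–15:10 = 7 h 39 min; less 30 min break → 7 h 9 min
Thu: 08:05–19:41 = 11 h 36 min
Fri: 10:39–15:37 = 4 h 58 min; less 45 min break → 4 h 13 min
Sat: 08:57–16:07 = 7 h 10 min
Sun: 05:58–16:41 = 10 h 43 min
Total: 8 h 3 min + 9 h 43 min + 7 h 9 min + 11 h 36 min + 4 h 13 min + 7 h 10 min + 10 h 43 min = 58 h 37 min.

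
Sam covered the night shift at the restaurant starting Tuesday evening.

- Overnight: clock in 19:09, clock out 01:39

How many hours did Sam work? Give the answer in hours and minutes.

6 h 30 min

Overnight: 19:09 → midnight = 4 h 51 min; midnight → 01:39 = 1 h 39 min; span 6 h 30 min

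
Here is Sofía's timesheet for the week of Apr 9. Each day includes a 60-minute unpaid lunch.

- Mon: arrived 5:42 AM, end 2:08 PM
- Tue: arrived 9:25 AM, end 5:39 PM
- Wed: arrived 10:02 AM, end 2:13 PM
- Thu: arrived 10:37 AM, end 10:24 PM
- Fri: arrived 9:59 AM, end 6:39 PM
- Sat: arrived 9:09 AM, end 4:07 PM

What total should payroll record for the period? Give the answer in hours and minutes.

42 h 16 min

Mon: 5:42 AM–2:08 PM = 8 h 26 min; less 60 min break → 7 h 26 min
Tue: 9:25 AM–5:39 PM = 8 h 14 min; less 60 min break → 7 h 14 min
Wed: 10:02 AM–2:13 PM = 4 h 11 min; less 60 min break → 3 h 11 min
Thu: 10:37 AM–10:24 PM = 11 h 47 min; less 60 min break → 10 h 47 min
Fri: 9:59 AM–6:39 PM = 8 h 40 min; less 60 min break → 7 h 40 min
Sat: 9:09 AM–4:07 PM = 6 h 58 min; less 60 min break → 5 h 58 min
Total: 7 h 26 min + 7 h 14 min + 3 h 11 min + 10 h 47 min + 7 h 40 min + 5 h 58 min = 42 h 16 min.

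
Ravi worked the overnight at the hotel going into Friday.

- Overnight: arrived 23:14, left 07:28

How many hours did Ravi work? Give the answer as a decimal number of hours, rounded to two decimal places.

8.23 hours

Overnight: 23:14 → midnight = 0 h 46 min; midnight → 07:28 = 7 h 28 min; span 8 h 14 min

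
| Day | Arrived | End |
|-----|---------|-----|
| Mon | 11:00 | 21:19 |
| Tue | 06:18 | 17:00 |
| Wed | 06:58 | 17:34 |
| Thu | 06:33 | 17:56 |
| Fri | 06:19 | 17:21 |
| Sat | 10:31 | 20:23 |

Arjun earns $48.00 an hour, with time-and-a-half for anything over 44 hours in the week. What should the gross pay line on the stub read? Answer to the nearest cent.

$3544.80

Mon: 11:00–21:19 = 10 h 19 min
Tue: 06:18–17:00 = 10 h 42 min
Wed: 06:58–17:34 = 10 h 36 min
Thu: 06:33–17:56 = 11 h 23 min
Fri: 06:19–17:21 = 11 h 2 min
Sat: 10:31–20:23 = 9 h 52 min
Total worked: 63 h 54 min = 3834 min.
Regular 44 h 0 min = 2640 min at $48.00/h; overtime 19 h 54 min = 1194 min at $72.00/h.
Pay = (2640 × $48.00 + 1194 × $72.00) ÷ 60 = $3544.80.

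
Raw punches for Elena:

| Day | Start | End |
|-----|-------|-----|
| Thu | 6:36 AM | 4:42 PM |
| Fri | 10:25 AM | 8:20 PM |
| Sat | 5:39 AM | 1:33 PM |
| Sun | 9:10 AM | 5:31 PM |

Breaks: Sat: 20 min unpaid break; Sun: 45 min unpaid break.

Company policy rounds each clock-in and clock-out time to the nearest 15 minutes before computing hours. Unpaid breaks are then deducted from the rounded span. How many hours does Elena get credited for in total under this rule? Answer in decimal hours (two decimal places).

34.92 hours

Thu: in 6:36 AM→6:30 AM, out 4:42 PM→4:45 PM; 10 h 15 min
Fri: in 10:25 AM→10:30 AM, out 8:20 PM→8:15 PM; 9 h 45 min
Sat: in 5:39 AM→5:45 AM, out 1:33 PM→1:30 PM; 7 h 45 min − 20 min = 7 h 25 min
Sun: in 9:10 AM→9:15 AM, out 5:31 PM→5:30 PM; 8 h 15 min − 45 min = 7 h 30 min
Total credited: 34 h 55 min.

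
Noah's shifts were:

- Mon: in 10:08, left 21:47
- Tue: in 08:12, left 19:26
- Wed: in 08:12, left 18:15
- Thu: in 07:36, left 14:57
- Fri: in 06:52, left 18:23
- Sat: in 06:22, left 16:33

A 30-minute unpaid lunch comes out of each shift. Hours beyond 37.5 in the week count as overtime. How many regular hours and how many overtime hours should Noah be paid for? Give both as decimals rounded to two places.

Mon: 10:08–21:47 = 11 h 39 min; less 30 min break → 11 h 9 min
Tue: 08:12–19:26 = 11 h 14 min; less 30 min break → 10 h 44 min
Wed: 08:12–18:15 = 10 h 3 min; less 30 min break → 9 h 33 min
Thu: 07:36–14:57 = 7 h 21 min; less 30 min break → 6 h 51 min
Fri: 06:52–18:23 = 11 h 31 min; less 30 min break → 11 h 1 min
Sat: 06:22–16:33 = 10 h 11 min; less 30 min break → 9 h 41 min
Total worked: 58 h 59 min = 58.98 h.
Threshold 37.5 h → overtime 21 h 29 min, regular 37 h 30 min.

Regular 37.50 hours, overtime 21.48 hours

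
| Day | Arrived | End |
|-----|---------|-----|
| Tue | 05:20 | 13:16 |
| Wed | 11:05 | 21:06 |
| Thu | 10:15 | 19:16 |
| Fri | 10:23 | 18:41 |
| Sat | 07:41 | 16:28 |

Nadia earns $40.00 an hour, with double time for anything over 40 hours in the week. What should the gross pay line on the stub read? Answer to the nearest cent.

Tue: 05:20–13:16 = 7 h 56 min
Wed: 11:05–21:06 = 10 h 1 min
Thu: 10:15–19:16 = 9 h 1 min
Fri: 10:23–18:41 = 8 h 18 min
Sat: 07:41–16:28 = 8 h 47 min
Total worked: 44 h 3 min = 2643 min.
Regular 40 h 0 min = 2400 min at $40.00/h; overtime 4 h 3 min = 243 min at $80.00/h.
Pay = (2400 × $40.00 + 243 × $80.00) ÷ 60 = $1924.00.

$1924.00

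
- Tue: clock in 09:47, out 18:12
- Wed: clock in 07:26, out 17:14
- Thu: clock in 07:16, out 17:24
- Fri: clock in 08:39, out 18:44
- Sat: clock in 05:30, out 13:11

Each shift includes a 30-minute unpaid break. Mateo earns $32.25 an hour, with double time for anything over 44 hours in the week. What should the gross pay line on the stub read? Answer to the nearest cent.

$1406.64

Tue: 09:47–18:12 = 8 h 25 min; less 30 min break → 7 h 55 min
Wed: 07:26–17:14 = 9 h 48 min; less 30 min break → 9 h 18 min
Thu: 07:16–17:24 = 10 h 8 min; less 30 min break → 9 h 38 min
Fri: 08:39–18:44 = 10 h 5 min; less 30 min break → 9 h 35 min
Sat: 05:30–13:11 = 7 h 41 min; less 30 min break → 7 h 11 min
Total worked: 43 h 37 min = 2617 min.
Regular 43 h 37 min = 2617 min at $32.25/h; overtime 0 h 0 min = 0 min at $64.50/h.
Pay = (2617 × $32.25 + 0 × $64.50) ÷ 60 = $1406.64.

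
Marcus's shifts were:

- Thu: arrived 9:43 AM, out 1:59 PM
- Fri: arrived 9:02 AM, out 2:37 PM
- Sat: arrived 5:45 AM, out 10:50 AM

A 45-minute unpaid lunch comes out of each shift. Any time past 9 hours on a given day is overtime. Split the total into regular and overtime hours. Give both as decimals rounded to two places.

Regular 12.68 hours, overtime 0.00 hours

Thu: 9:43 AM–1:59 PM = 4 h 16 min; less 45 min break → 3 h 31 min
Fri: 9:02 AM–2:37 PM = 5 h 35 min; less 45 min break → 4 h 50 min
Sat: 5:45 AM–10:50 AM = 5 h 5 min; less 45 min break → 4 h 20 min
Thu reg 3 h 31 min / OT 0 h 0 min; Fri reg 4 h 50 min / OT 0 h 0 min; Sat reg 4 h 20 min / OT 0 h 0 min.
Totals: regular 12 h 41 min, overtime 0 h 0 min.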